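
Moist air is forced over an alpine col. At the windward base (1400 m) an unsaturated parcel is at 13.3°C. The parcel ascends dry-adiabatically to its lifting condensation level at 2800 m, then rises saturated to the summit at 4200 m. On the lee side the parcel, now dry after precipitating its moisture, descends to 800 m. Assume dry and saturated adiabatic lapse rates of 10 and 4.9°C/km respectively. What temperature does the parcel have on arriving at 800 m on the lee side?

1400 → 2800 m (dry, 10°C/km): ΔT = -10 × 1.4 = -14°C → T = -0.7°C
2800 → 4200 m (saturated, 4.9°C/km): ΔT = -4.9 × 1.4 = -6.86°C → T = -7.56°C
4200 → 800 m (dry descent, 10°C/km): ΔT = +10 × 3.4 = +34°C → T = 26.44°C

26.44°C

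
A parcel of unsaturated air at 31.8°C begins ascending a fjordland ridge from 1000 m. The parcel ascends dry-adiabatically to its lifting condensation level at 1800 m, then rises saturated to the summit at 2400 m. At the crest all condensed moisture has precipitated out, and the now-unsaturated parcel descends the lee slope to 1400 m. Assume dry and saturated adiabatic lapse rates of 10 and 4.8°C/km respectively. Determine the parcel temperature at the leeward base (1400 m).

30.92°C

From 1000 m to 1800 m (dry): cools by 10 × 0.8 = 8°C, giving 23.8°C.
From 1800 m to 2400 m (saturated): cools by 4.8 × 0.6 = 2.88°C, giving 20.92°C.
From 2400 m to 1400 m (dry descent): warms by 10 × 1 = 10°C, giving 30.92°C.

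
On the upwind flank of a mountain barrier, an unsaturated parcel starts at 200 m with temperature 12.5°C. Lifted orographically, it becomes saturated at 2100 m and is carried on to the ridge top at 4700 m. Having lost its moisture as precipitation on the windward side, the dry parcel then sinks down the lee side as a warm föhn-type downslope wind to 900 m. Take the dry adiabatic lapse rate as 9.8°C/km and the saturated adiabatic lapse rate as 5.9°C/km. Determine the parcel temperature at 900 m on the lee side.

Dry to 2100 m: -9.8 × 1.9 km = -18.62°C, so T = -6.12°C.
Saturated to 4700 m: -5.9 × 2.6 km = -15.34°C, so T = -21.46°C.
Dry descent to 900 m: +9.8 × 3.8 km = +37.24°C, so T = 15.78°C.

15.78°C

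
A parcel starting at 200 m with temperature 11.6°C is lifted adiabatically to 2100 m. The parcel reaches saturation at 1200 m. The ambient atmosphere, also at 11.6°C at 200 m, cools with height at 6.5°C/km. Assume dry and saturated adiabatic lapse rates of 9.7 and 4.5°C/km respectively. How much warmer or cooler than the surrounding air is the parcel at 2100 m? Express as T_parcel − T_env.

Parcel:
  From 200 m to 1200 m (dry): cools by 9.7 × 1 = 9.7°C, giving 1.9°C.
  From 1200 m to 2100 m (saturated): cools by 4.5 × 0.9 = 4.05°C, giving -2.15°C.
Environment:
  From 200 m to 2100 m (environment): cools by 6.5 × 1.9 = 12.35°C, giving -0.75°C.
T_parcel − T_env = -2.15 − (-0.75) = -1.4°C

-1.4°C (parcel cooler than environment)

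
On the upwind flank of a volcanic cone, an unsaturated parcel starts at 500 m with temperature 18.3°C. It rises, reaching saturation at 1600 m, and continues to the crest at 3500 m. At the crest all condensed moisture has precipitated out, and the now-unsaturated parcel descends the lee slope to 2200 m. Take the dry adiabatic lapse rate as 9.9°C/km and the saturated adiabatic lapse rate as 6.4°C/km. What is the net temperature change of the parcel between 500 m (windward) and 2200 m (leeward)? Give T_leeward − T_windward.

500 → 1600 m (dry, 9.9°C/km): ΔT = -9.9 × 1.1 = -10.89°C → T = 7.41°C
1600 → 3500 m (saturated, 6.4°C/km): ΔT = -6.4 × 1.9 = -12.16°C → T = -4.75°C
3500 → 2200 m (dry descent, 9.9°C/km): ΔT = +9.9 × 1.3 = +12.87°C → T = 8.12°C
Net change vs windward start: 8.12 − 18.3 = -10.18°C

-10.18°C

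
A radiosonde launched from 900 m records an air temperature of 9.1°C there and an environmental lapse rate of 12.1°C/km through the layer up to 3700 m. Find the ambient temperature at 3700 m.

900–3700 m, environmental: Δz = 2.8 km ⇒ ΔT = -33.88°C; T = -24.78°C

-24.78°C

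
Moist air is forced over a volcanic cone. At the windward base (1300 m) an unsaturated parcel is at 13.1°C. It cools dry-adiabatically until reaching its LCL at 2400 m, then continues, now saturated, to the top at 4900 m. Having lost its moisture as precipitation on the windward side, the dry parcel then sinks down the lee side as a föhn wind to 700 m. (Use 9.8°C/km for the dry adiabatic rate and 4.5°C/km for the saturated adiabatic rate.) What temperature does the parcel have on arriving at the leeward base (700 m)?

32.23°C

1300–2400 m, dry: Δz = 1.1 km ⇒ ΔT = -10.78°C; T = 2.32°C
2400–4900 m, saturated: Δz = 2.5 km ⇒ ΔT = -11.25°C; T = -8.93°C
4900–700 m, dry descent: Δz = 4.2 km ⇒ ΔT = +41.16°C; T = 32.23°C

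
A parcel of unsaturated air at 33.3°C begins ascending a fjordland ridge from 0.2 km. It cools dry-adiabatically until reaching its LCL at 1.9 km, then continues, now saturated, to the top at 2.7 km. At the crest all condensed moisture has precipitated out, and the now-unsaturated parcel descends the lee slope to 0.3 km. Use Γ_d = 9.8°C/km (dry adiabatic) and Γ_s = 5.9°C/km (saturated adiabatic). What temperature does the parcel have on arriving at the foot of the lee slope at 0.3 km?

200 → 1900 m (dry, 9.8°C/km): ΔT = -9.8 × 1.7 = -16.66°C → T = 16.64°C
1900 → 2700 m (saturated, 5.9°C/km): ΔT = -5.9 × 0.8 = -4.72°C → T = 11.92°C
2700 → 300 m (dry descent, 9.8°C/km): ΔT = +9.8 × 2.4 = +23.52°C → T = 35.44°C

35.44°C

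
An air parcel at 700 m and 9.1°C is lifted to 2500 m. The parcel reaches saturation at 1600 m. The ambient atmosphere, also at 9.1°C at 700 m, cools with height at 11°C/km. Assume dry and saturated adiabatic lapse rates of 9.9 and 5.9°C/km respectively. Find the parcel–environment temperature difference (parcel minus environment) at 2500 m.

+5.58°C (parcel warmer than environment)

Parcel:
  Dry to 1600 m: -9.9 × 0.9 km = -8.91°C, so T = 0.19°C.
  Saturated to 2500 m: -5.9 × 0.9 km = -5.31°C, so T = -5.12°C.
Environment:
  Environment to 2500 m: -11 × 1.8 km = -19.8°C, so T = -10.7°C.
T_parcel − T_env = -5.12 − (-10.7) = +5.58°C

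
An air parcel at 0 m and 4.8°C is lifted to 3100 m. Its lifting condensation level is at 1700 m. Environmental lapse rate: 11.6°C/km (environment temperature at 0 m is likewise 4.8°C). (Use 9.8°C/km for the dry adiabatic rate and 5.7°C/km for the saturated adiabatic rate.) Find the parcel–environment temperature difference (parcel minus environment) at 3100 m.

Parcel:
  0–1700 m, dry: Δz = 1.7 km ⇒ ΔT = -16.66°C; T = -11.86°C
  1700–3100 m, saturated: Δz = 1.4 km ⇒ ΔT = -7.98°C; T = -19.84°C
Environment:
  0–3100 m, environment: Δz = 3.1 km ⇒ ΔT = -35.96°C; T = -31.16°C
T_parcel − T_env = -19.84 − (-31.16) = +11.32°C

+11.32°C (parcel warmer than environment)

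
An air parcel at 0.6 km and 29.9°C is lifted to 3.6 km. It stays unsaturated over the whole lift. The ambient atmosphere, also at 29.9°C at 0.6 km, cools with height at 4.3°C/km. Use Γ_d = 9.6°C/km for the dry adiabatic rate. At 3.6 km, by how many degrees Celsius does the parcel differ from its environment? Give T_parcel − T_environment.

-15.9°C (parcel cooler than environment)

Parcel:
  600–3600 m, dry: Δz = 3 km ⇒ ΔT = -28.8°C; T = 1.1°C
Environment:
  600–3600 m, environment: Δz = 3 km ⇒ ΔT = -12.9°C; T = 17°C
T_parcel − T_env = 1.1 − 17 = -15.9°C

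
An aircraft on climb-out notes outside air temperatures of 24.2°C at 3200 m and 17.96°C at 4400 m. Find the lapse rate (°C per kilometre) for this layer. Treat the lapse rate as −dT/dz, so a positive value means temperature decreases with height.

Γ = −ΔT/Δz = (24.2 − 17.96) / (4400 − 3200) m
  = 6.24°C / 1.2 km = 5.2°C/km

5.2°C/km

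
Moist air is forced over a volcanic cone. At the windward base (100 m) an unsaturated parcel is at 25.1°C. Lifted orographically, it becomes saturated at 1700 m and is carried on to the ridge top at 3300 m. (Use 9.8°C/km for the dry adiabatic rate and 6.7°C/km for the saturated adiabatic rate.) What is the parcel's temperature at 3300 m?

100–1700 m, dry: Δz = 1.6 km ⇒ ΔT = -15.68°C; T = 9.42°C
1700–3300 m, saturated: Δz = 1.6 km ⇒ ΔT = -10.72°C; T = -1.3°C

-1.3°C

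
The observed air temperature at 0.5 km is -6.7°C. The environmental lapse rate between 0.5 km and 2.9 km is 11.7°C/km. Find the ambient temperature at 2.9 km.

-34.78°C

From 500 m to 2900 m (environmental): cools by 11.7 × 2.4 = 28.08°C, giving -34.78°C.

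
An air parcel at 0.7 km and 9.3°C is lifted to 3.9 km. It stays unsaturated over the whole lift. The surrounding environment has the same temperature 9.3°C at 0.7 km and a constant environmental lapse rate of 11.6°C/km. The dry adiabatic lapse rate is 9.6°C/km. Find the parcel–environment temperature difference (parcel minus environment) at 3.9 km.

+6.4°C (parcel warmer than environment)

Parcel:
  700 → 3900 m (dry, 9.6°C/km): ΔT = -9.6 × 3.2 = -30.72°C → T = -21.42°C
Environment:
  700 → 3900 m (environment, 11.6°C/km): ΔT = -11.6 × 3.2 = -37.12°C → T = -27.82°C
T_parcel − T_env = -21.42 − (-27.82) = +6.4°C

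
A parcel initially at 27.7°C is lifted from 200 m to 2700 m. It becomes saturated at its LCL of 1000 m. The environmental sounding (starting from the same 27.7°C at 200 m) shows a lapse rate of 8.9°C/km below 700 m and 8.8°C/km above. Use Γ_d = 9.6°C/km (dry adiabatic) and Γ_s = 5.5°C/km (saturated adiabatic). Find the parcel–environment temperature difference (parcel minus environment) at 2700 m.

Parcel:
  200 → 1000 m (dry, 9.6°C/km): ΔT = -9.6 × 0.8 = -7.68°C → T = 20.02°C
  1000 → 2700 m (saturated, 5.5°C/km): ΔT = -5.5 × 1.7 = -9.35°C → T = 10.67°C
Environment:
  200 → 700 m (environment, lower layer, 8.9°C/km): ΔT = -8.9 × 0.5 = -4.45°C → T = 23.25°C
  700 → 2700 m (environment, upper layer, 8.8°C/km): ΔT = -8.8 × 2 = -17.6°C → T = 5.65°C
T_parcel − T_env = 10.67 − 5.65 = +5.02°C

+5.02°C (parcel warmer than environment)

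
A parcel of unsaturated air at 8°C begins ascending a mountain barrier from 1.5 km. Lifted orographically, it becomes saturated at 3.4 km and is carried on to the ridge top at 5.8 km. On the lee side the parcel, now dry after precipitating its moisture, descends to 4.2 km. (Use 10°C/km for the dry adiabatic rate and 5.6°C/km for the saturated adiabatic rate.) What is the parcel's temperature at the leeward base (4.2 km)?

Dry to 3400 m: -10 × 1.9 km = -19°C, so T = -11°C.
Saturated to 5800 m: -5.6 × 2.4 km = -13.44°C, so T = -24.44°C.
Dry descent to 4200 m: +10 × 1.6 km = +16°C, so T = -8.44°C.

-8.44°C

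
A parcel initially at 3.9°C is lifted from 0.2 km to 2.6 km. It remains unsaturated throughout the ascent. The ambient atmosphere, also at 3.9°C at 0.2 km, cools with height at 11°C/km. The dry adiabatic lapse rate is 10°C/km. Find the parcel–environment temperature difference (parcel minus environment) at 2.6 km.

Parcel:
  From 200 m to 2600 m (dry): cools by 10 × 2.4 = 24°C, giving -20.1°C.
Environment:
  From 200 m to 2600 m (environment): cools by 11 × 2.4 = 26.4°C, giving -22.5°C.
T_parcel − T_env = -20.1 − (-22.5) = +2.4°C

+2.4°C (parcel warmer than environment)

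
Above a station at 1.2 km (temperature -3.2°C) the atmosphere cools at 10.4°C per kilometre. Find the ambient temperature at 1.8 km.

From 1200 m to 1800 m (environmental): cools by 10.4 × 0.6 = 6.24°C, giving -9.44°C.

-9.44°C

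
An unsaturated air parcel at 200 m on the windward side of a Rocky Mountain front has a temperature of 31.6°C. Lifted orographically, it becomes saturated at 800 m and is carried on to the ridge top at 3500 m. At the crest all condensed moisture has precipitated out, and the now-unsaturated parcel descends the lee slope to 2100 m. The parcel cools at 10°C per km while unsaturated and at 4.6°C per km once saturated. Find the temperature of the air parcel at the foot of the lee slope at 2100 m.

27.18°C

From 200 m to 800 m (dry): cools by 10 × 0.6 = 6°C, giving 25.6°C.
From 800 m to 3500 m (saturated): cools by 4.6 × 2.7 = 12.42°C, giving 13.18°C.
From 3500 m to 2100 m (dry descent): warms by 10 × 1.4 = 14°C, giving 27.18°C.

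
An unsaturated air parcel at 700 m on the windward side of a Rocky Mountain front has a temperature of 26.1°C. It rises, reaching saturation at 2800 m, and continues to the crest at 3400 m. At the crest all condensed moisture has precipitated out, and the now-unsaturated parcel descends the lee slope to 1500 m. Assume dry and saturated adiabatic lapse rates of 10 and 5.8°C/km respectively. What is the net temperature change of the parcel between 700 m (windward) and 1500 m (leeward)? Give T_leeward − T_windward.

From 700 m to 2800 m (dry): cools by 10 × 2.1 = 21°C, giving 5.1°C.
From 2800 m to 3400 m (saturated): cools by 5.8 × 0.6 = 3.48°C, giving 1.62°C.
From 3400 m to 1500 m (dry descent): warms by 10 × 1.9 = 19°C, giving 20.62°C.
Net change vs windward start: 20.62 − 26.1 = -5.48°C

-5.48°C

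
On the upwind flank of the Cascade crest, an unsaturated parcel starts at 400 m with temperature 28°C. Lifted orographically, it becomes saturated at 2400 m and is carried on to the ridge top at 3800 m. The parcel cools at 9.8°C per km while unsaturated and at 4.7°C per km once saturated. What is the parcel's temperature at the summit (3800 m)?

Dry to 2400 m: -9.8 × 2 km = -19.6°C, so T = 8.4°C.
Saturated to 3800 m: -4.7 × 1.4 km = -6.58°C, so T = 1.82°C.

1.82°C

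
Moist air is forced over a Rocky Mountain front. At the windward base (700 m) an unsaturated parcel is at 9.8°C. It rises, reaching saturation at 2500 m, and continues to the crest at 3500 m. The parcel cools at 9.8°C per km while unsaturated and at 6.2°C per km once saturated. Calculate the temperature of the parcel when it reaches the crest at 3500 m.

-14.04°C

700–2500 m, dry: Δz = 1.8 km ⇒ ΔT = -17.64°C; T = -7.84°C
2500–3500 m, saturated: Δz = 1 km ⇒ ΔT = -6.2°C; T = -14.04°C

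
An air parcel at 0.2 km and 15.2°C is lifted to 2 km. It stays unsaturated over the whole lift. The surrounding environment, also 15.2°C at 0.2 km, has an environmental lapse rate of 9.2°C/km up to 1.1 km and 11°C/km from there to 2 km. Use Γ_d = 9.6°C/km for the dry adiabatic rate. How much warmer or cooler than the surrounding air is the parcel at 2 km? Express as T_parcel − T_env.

+0.9°C (parcel warmer than environment)

Parcel:
  From 200 m to 2000 m (dry): cools by 9.6 × 1.8 = 17.28°C, giving -2.08°C.
Environment:
  From 200 m to 1100 m (environment, lower layer): cools by 9.2 × 0.9 = 8.28°C, giving 6.92°C.
  From 1100 m to 2000 m (environment, upper layer): cools by 11 × 0.9 = 9.9°C, giving -2.98°C.
T_parcel − T_env = -2.08 − (-2.98) = +0.9°C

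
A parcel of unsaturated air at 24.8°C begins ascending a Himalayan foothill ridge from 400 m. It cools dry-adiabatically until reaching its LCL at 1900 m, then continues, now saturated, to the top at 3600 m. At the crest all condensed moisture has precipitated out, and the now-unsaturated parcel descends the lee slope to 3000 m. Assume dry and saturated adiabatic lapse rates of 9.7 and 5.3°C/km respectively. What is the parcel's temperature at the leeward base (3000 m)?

400–1900 m, dry: Δz = 1.5 km ⇒ ΔT = -14.55°C; T = 10.25°C
1900–3600 m, saturated: Δz = 1.7 km ⇒ ΔT = -9.01°C; T = 1.24°C
3600–3000 m, dry descent: Δz = 0.6 km ⇒ ΔT = +5.82°C; T = 7.06°C

7.06°C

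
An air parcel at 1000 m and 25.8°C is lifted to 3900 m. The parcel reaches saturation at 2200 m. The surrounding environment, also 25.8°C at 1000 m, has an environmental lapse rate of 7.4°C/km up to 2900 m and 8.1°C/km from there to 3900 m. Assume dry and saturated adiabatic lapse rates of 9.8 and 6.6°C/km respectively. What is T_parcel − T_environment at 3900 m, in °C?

-0.82°C (parcel cooler than environment)

Parcel:
  From 1000 m to 2200 m (dry): cools by 9.8 × 1.2 = 11.76°C, giving 14.04°C.
  From 2200 m to 3900 m (saturated): cools by 6.6 × 1.7 = 11.22°C, giving 2.82°C.
Environment:
  From 1000 m to 2900 m (environment, lower layer): cools by 7.4 × 1.9 = 14.06°C, giving 11.74°C.
  From 2900 m to 3900 m (environment, upper layer): cools by 8.1 × 1 = 8.1°C, giving 3.64°C.
T_parcel − T_env = 2.82 − 3.64 = -0.82°C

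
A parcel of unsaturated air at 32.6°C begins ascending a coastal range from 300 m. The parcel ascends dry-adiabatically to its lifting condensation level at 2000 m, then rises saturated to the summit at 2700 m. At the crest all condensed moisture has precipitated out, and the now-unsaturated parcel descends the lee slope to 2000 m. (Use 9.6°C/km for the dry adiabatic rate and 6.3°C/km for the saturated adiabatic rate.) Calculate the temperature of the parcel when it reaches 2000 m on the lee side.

From 300 m to 2000 m (dry): cools by 9.6 × 1.7 = 16.32°C, giving 16.28°C.
From 2000 m to 2700 m (saturated): cools by 6.3 × 0.7 = 4.41°C, giving 11.87°C.
From 2700 m to 2000 m (dry descent): warms by 9.6 × 0.7 = 6.72°C, giving 18.59°C.

18.59°C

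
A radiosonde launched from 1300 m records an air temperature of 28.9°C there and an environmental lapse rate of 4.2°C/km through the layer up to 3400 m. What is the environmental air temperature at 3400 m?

20.08°C

1300–3400 m, environmental: Δz = 2.1 km ⇒ ΔT = -8.82°C; T = 20.08°C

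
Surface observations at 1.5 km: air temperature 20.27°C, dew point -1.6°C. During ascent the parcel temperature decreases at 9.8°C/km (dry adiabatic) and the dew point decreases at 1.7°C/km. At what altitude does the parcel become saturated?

T and T_d converge at 9.8 − 1.7 = 8.1°C per km
Height above start = (20.27 − (-1.6)) / 8.1 = 2.7 km
LCL altitude = 1500 m + 2700 m = 4200 m

4.2 km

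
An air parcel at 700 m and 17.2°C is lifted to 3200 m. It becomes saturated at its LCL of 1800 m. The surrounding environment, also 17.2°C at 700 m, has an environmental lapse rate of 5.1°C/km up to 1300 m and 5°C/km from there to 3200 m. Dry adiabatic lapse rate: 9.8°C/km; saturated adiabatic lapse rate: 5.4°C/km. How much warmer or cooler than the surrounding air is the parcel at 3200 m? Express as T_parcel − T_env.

Parcel:
  Dry to 1800 m: -9.8 × 1.1 km = -10.78°C, so T = 6.42°C.
  Saturated to 3200 m: -5.4 × 1.4 km = -7.56°C, so T = -1.14°C.
Environment:
  Environment, lower layer to 1300 m: -5.1 × 0.6 km = -3.06°C, so T = 14.14°C.
  Environment, upper layer to 3200 m: -5 × 1.9 km = -9.5°C, so T = 4.64°C.
T_parcel − T_env = -1.14 − 4.64 = -5.78°C

-5.78°C (parcel cooler than environment)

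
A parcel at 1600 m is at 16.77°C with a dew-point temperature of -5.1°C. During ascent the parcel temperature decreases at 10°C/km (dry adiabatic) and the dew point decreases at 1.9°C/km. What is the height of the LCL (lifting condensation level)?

4300 m

T and T_d converge at 10 − 1.9 = 8.1°C per km
Height above start = (16.77 − (-5.1)) / 8.1 = 2.7 km
LCL altitude = 1600 m + 2700 m = 4300 m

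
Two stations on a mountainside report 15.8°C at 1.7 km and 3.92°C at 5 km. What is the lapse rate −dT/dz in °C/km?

Γ = −ΔT/Δz = (15.8 − 3.92) / (5000 − 1700) m
  = 11.88°C / 3.3 km = 3.6°C/km

3.6°C/km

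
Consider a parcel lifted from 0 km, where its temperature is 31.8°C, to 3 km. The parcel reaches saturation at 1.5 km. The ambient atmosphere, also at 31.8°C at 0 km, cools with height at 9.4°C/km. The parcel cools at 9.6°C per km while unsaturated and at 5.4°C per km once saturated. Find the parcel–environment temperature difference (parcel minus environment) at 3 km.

Parcel:
  0–1500 m, dry: Δz = 1.5 km ⇒ ΔT = -14.4°C; T = 17.4°C
  1500–3000 m, saturated: Δz = 1.5 km ⇒ ΔT = -8.1°C; T = 9.3°C
Environment:
  0–3000 m, environment: Δz = 3 km ⇒ ΔT = -28.2°C; T = 3.6°C
T_parcel − T_env = 9.3 − 3.6 = +5.7°C

+5.7°C (parcel warmer than environment)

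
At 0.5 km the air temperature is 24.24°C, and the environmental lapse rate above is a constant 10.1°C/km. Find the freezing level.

Height above start = (24.24 − 0) / 10.1 = 2.4 km
Altitude = 500 m + 2400 m = 2900 m

2.9 km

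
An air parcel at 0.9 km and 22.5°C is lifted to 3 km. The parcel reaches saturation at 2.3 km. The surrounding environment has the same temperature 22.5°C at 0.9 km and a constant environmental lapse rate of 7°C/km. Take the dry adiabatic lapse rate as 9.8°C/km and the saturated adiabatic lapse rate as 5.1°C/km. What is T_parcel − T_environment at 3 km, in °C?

-2.59°C (parcel cooler than environment)

Parcel:
  900 → 2300 m (dry, 9.8°C/km): ΔT = -9.8 × 1.4 = -13.72°C → T = 8.78°C
  2300 → 3000 m (saturated, 5.1°C/km): ΔT = -5.1 × 0.7 = -3.57°C → T = 5.21°C
Environment:
  900 → 3000 m (environment, 7°C/km): ΔT = -7 × 2.1 = -14.7°C → T = 7.8°C
T_parcel − T_env = 5.21 − 7.8 = -2.59°C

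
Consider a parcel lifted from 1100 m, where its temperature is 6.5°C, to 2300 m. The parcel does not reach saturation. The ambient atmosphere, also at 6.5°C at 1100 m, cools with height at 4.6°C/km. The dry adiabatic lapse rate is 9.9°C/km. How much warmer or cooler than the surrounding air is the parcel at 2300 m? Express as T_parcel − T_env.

Parcel:
  Dry to 2300 m: -9.9 × 1.2 km = -11.88°C, so T = -5.38°C.
Environment:
  Environment to 2300 m: -4.6 × 1.2 km = -5.52°C, so T = 0.98°C.
T_parcel − T_env = -5.38 − 0.98 = -6.36°C

-6.36°C (parcel cooler than environment)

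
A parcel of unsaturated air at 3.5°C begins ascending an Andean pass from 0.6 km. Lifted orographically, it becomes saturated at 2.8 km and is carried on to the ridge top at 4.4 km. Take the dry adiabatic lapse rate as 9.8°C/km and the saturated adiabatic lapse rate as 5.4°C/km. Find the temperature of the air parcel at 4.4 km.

-26.7°C

From 600 m to 2800 m (dry): cools by 9.8 × 2.2 = 21.56°C, giving -18.06°C.
From 2800 m to 4400 m (saturated): cools by 5.4 × 1.6 = 8.64°C, giving -26.7°C.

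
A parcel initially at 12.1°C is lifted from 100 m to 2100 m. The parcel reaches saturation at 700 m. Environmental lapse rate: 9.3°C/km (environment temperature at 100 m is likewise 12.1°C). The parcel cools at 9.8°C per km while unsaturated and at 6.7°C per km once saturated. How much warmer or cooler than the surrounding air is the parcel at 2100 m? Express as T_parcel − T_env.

Parcel:
  100 → 700 m (dry, 9.8°C/km): ΔT = -9.8 × 0.6 = -5.88°C → T = 6.22°C
  700 → 2100 m (saturated, 6.7°C/km): ΔT = -6.7 × 1.4 = -9.38°C → T = -3.16°C
Environment:
  100 → 2100 m (environment, 9.3°C/km): ΔT = -9.3 × 2 = -18.6°C → T = -6.5°C
T_parcel − T_env = -3.16 − (-6.5) = +3.34°C

+3.34°C (parcel warmer than environment)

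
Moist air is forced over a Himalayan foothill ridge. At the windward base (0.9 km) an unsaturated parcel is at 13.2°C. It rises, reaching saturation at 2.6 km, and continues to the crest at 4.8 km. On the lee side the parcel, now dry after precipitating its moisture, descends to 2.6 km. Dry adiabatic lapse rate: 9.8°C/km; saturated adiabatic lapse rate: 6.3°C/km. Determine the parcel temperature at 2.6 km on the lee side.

4.24°C

From 900 m to 2600 m (dry): cools by 9.8 × 1.7 = 16.66°C, giving -3.46°C.
From 2600 m to 4800 m (saturated): cools by 6.3 × 2.2 = 13.86°C, giving -17.32°C.
From 4800 m to 2600 m (dry descent): warms by 9.8 × 2.2 = 21.56°C, giving 4.24°C.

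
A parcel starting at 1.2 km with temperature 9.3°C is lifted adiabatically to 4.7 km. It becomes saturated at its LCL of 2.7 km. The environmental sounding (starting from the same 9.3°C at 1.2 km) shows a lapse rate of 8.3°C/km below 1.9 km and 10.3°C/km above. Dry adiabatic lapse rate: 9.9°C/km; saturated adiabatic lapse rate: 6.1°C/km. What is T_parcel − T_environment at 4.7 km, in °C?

+7.6°C (parcel warmer than environment)

Parcel:
  From 1200 m to 2700 m (dry): cools by 9.9 × 1.5 = 14.85°C, giving -5.55°C.
  From 2700 m to 4700 m (saturated): cools by 6.1 × 2 = 12.2°C, giving -17.75°C.
Environment:
  From 1200 m to 1900 m (environment, lower layer): cools by 8.3 × 0.7 = 5.81°C, giving 3.49°C.
  From 1900 m to 4700 m (environment, upper layer): cools by 10.3 × 2.8 = 28.84°C, giving -25.35°C.
T_parcel − T_env = -17.75 − (-25.35) = +7.6°C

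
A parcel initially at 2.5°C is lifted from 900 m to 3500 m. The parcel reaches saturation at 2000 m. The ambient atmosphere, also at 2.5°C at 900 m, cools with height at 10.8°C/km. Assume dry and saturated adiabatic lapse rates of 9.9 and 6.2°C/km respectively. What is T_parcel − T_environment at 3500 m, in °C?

+7.89°C (parcel warmer than environment)

Parcel:
  900–2000 m, dry: Δz = 1.1 km ⇒ ΔT = -10.89°C; T = -8.39°C
  2000–3500 m, saturated: Δz = 1.5 km ⇒ ΔT = -9.3°C; T = -17.69°C
Environment:
  900–3500 m, environment: Δz = 2.6 km ⇒ ΔT = -28.08°C; T = -25.58°C
T_parcel − T_env = -17.69 − (-25.58) = +7.89°C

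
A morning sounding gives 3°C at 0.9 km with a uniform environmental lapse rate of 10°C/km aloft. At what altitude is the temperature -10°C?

2.2 km

Height above start = (3 − (-10)) / 10 = 1.3 km
Altitude = 900 m + 1300 m = 2200 m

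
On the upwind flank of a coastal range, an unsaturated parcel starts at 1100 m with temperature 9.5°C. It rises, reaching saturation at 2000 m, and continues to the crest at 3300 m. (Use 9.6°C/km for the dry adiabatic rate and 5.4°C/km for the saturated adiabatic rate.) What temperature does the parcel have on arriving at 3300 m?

-6.16°C

1100–2000 m, dry: Δz = 0.9 km ⇒ ΔT = -8.64°C; T = 0.86°C
2000–3300 m, saturated: Δz = 1.3 km ⇒ ΔT = -7.02°C; T = -6.16°C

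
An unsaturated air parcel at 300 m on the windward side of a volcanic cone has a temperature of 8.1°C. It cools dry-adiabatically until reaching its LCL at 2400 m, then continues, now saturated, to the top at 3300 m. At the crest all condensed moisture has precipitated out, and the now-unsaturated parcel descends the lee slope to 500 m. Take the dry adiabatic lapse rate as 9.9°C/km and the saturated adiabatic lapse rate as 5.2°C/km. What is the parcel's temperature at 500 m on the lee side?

10.35°C

300–2400 m, dry: Δz = 2.1 km ⇒ ΔT = -20.79°C; T = -12.69°C
2400–3300 m, saturated: Δz = 0.9 km ⇒ ΔT = -4.68°C; T = -17.37°C
3300–500 m, dry descent: Δz = 2.8 km ⇒ ΔT = +27.72°C; T = 10.35°C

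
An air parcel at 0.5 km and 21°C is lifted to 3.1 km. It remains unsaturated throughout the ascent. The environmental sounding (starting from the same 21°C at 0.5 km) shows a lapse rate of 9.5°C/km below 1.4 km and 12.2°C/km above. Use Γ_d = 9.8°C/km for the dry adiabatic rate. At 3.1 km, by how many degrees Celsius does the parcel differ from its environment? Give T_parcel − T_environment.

+3.81°C (parcel warmer than environment)

Parcel:
  500 → 3100 m (dry, 9.8°C/km): ΔT = -9.8 × 2.6 = -25.48°C → T = -4.48°C
Environment:
  500 → 1400 m (environment, lower layer, 9.5°C/km): ΔT = -9.5 × 0.9 = -8.55°C → T = 12.45°C
  1400 → 3100 m (environment, upper layer, 12.2°C/km): ΔT = -12.2 × 1.7 = -20.74°C → T = -8.29°C
T_parcel − T_env = -4.48 − (-8.29) = +3.81°C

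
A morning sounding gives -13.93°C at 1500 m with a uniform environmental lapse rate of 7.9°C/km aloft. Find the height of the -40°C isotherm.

Height above start = (-13.93 − (-40)) / 7.9 = 3.3 km
Altitude = 1500 m + 3300 m = 4800 m

4800 m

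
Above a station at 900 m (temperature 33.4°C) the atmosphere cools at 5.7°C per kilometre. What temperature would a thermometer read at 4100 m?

15.16°C

Environmental to 4100 m: -5.7 × 3.2 km = -18.24°C, so T = 15.16°C.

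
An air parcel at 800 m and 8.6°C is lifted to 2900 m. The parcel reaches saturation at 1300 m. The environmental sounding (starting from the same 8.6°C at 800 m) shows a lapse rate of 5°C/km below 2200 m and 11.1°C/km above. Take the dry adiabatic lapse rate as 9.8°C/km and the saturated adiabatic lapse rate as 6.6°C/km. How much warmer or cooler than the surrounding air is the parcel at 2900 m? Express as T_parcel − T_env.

-0.69°C (parcel cooler than environment)

Parcel:
  From 800 m to 1300 m (dry): cools by 9.8 × 0.5 = 4.9°C, giving 3.7°C.
  From 1300 m to 2900 m (saturated): cools by 6.6 × 1.6 = 10.56°C, giving -6.86°C.
Environment:
  From 800 m to 2200 m (environment, lower layer): cools by 5 × 1.4 = 7°C, giving 1.6°C.
  From 2200 m to 2900 m (environment, upper layer): cools by 11.1 × 0.7 = 7.77°C, giving -6.17°C.
T_parcel − T_env = -6.86 − (-6.17) = -0.69°C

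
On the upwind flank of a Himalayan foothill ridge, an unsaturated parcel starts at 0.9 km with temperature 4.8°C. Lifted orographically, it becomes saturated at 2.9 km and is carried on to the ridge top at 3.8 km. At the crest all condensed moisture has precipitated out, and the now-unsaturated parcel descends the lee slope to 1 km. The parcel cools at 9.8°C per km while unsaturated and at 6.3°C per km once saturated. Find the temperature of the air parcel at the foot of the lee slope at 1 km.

From 900 m to 2900 m (dry): cools by 9.8 × 2 = 19.6°C, giving -14.8°C.
From 2900 m to 3800 m (saturated): cools by 6.3 × 0.9 = 5.67°C, giving -20.47°C.
From 3800 m to 1000 m (dry descent): warms by 9.8 × 2.8 = 27.44°C, giving 6.97°C.

6.97°C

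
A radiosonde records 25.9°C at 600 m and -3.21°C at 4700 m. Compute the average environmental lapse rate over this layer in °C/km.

7.1°C/km

Γ = −ΔT/Δz = (25.9 − (-3.21)) / (4700 − 600) m
  = 29.11°C / 4.1 km = 7.1°C/km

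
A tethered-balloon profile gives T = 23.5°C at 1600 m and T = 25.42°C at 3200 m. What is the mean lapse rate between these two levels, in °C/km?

Γ = −ΔT/Δz = (23.5 − 25.42) / (3200 − 1600) m
  = -1.92°C / 1.6 km = -1.2°C/km

-1.2°C/km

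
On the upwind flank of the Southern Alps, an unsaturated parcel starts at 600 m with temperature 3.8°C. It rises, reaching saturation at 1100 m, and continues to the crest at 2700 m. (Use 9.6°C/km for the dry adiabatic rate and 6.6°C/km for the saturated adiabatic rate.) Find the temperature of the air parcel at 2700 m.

-11.56°C

600 → 1100 m (dry, 9.6°C/km): ΔT = -9.6 × 0.5 = -4.8°C → T = -1°C
1100 → 2700 m (saturated, 6.6°C/km): ΔT = -6.6 × 1.6 = -10.56°C → T = -11.56°C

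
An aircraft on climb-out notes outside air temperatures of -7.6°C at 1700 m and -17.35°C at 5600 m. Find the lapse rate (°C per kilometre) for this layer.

Γ = −ΔT/Δz = (-7.6 − (-17.35)) / (5600 − 1700) m
  = 9.75°C / 3.9 km = 2.5°C/km

2.5°C/km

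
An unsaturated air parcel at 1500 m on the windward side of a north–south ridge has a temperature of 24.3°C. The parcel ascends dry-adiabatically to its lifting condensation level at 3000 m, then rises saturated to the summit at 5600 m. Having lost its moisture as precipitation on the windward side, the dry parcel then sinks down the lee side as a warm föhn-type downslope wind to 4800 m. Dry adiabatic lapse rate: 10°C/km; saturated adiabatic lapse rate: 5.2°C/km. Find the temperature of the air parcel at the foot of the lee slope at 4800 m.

Dry to 3000 m: -10 × 1.5 km = -15°C, so T = 9.3°C.
Saturated to 5600 m: -5.2 × 2.6 km = -13.52°C, so T = -4.22°C.
Dry descent to 4800 m: +10 × 0.8 km = +8°C, so T = 3.78°C.

3.78°C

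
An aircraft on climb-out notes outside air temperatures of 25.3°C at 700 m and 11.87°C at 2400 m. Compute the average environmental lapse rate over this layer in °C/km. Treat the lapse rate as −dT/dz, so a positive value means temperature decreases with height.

7.9°C/km

Γ = −ΔT/Δz = (25.3 − 11.87) / (2400 − 700) m
  = 13.43°C / 1.7 km = 7.9°C/km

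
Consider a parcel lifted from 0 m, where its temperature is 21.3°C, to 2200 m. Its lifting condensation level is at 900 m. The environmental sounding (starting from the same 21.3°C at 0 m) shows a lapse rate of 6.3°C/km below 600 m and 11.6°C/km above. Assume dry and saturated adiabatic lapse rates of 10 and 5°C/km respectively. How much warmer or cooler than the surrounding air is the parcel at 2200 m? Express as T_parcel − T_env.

+6.84°C (parcel warmer than environment)

Parcel:
  0 → 900 m (dry, 10°C/km): ΔT = -10 × 0.9 = -9°C → T = 12.3°C
  900 → 2200 m (saturated, 5°C/km): ΔT = -5 × 1.3 = -6.5°C → T = 5.8°C
Environment:
  0 → 600 m (environment, lower layer, 6.3°C/km): ΔT = -6.3 × 0.6 = -3.78°C → T = 17.52°C
  600 → 2200 m (environment, upper layer, 11.6°C/km): ΔT = -11.6 × 1.6 = -18.56°C → T = -1.04°C
T_parcel − T_env = 5.8 − (-1.04) = +6.84°C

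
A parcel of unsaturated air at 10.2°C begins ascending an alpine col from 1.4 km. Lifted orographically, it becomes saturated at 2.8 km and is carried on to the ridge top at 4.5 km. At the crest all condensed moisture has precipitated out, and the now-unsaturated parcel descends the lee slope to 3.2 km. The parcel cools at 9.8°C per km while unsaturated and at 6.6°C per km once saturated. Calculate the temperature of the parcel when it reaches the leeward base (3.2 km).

Dry to 2800 m: -9.8 × 1.4 km = -13.72°C, so T = -3.52°C.
Saturated to 4500 m: -6.6 × 1.7 km = -11.22°C, so T = -14.74°C.
Dry descent to 3200 m: +9.8 × 1.3 km = +12.74°C, so T = -2°C.

-2°C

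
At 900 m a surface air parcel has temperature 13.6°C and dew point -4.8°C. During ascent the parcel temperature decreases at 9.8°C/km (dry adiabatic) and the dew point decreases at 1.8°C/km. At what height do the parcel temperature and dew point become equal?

3200 m

T and T_d converge at 9.8 − 1.8 = 8°C per km
Height above start = (13.6 − (-4.8)) / 8 = 2.3 km
LCL altitude = 900 m + 2300 m = 3200 m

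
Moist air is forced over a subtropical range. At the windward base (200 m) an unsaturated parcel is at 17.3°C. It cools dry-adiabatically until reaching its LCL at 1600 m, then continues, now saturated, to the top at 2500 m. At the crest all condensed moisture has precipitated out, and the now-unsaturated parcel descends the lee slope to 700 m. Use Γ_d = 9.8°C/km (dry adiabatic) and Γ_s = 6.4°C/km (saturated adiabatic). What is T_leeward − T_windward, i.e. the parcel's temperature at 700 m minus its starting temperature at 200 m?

Dry to 1600 m: -9.8 × 1.4 km = -13.72°C, so T = 3.58°C.
Saturated to 2500 m: -6.4 × 0.9 km = -5.76°C, so T = -2.18°C.
Dry descent to 700 m: +9.8 × 1.8 km = +17.64°C, so T = 15.46°C.
Net change vs windward start: 15.46 − 17.3 = -1.84°C

-1.84°C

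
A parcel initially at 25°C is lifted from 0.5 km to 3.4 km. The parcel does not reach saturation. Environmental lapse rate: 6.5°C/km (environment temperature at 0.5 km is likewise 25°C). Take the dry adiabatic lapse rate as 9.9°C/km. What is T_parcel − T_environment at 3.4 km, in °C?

Parcel:
  500–3400 m, dry: Δz = 2.9 km ⇒ ΔT = -28.71°C; T = -3.71°C
Environment:
  500–3400 m, environment: Δz = 2.9 km ⇒ ΔT = -18.85°C; T = 6.15°C
T_parcel − T_env = -3.71 − 6.15 = -9.86°C

-9.86°C (parcel cooler than environment)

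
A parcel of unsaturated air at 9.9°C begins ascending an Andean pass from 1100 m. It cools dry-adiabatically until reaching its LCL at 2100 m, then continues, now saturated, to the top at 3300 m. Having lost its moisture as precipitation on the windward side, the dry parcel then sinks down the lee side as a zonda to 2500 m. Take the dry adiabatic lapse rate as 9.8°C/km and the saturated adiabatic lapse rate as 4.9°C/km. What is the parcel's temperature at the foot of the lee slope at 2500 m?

1100–2100 m, dry: Δz = 1 km ⇒ ΔT = -9.8°C; T = 0.1°C
2100–3300 m, saturated: Δz = 1.2 km ⇒ ΔT = -5.88°C; T = -5.78°C
3300–2500 m, dry descent: Δz = 0.8 km ⇒ ΔT = +7.84°C; T = 2.06°C

2.06°C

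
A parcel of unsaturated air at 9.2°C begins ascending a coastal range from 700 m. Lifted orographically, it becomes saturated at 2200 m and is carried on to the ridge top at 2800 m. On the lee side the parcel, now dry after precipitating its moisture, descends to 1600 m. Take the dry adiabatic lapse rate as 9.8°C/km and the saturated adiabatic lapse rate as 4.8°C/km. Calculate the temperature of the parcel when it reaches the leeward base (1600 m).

From 700 m to 2200 m (dry): cools by 9.8 × 1.5 = 14.7°C, giving -5.5°C.
From 2200 m to 2800 m (saturated): cools by 4.8 × 0.6 = 2.88°C, giving -8.38°C.
From 2800 m to 1600 m (dry descent): warms by 9.8 × 1.2 = 11.76°C, giving 3.38°C.

3.38°C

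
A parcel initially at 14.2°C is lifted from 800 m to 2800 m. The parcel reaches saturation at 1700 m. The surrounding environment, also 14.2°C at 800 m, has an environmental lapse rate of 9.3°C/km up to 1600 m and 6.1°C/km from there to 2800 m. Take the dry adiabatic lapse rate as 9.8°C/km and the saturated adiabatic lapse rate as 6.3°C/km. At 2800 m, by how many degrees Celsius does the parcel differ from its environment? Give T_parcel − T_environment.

Parcel:
  800 → 1700 m (dry, 9.8°C/km): ΔT = -9.8 × 0.9 = -8.82°C → T = 5.38°C
  1700 → 2800 m (saturated, 6.3°C/km): ΔT = -6.3 × 1.1 = -6.93°C → T = -1.55°C
Environment:
  800 → 1600 m (environment, lower layer, 9.3°C/km): ΔT = -9.3 × 0.8 = -7.44°C → T = 6.76°C
  1600 → 2800 m (environment, upper layer, 6.1°C/km): ΔT = -6.1 × 1.2 = -7.32°C → T = -0.56°C
T_parcel − T_env = -1.55 − (-0.56) = -0.99°C

-0.99°C (parcel cooler than environment)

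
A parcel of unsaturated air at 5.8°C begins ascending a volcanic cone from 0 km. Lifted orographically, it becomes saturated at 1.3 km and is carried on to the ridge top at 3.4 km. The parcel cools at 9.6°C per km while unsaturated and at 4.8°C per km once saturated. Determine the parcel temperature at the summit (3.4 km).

-16.76°C

From 0 m to 1300 m (dry): cools by 9.6 × 1.3 = 12.48°C, giving -6.68°C.
From 1300 m to 3400 m (saturated): cools by 4.8 × 2.1 = 10.08°C, giving -16.76°C.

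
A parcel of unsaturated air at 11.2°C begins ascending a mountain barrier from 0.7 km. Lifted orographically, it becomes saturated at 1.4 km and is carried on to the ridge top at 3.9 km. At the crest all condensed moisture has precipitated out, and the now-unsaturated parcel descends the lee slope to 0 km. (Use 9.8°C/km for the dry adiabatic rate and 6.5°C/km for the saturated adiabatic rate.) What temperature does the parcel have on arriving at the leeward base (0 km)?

Dry to 1400 m: -9.8 × 0.7 km = -6.86°C, so T = 4.34°C.
Saturated to 3900 m: -6.5 × 2.5 km = -16.25°C, so T = -11.91°C.
Dry descent to 0 m: +9.8 × 3.9 km = +38.22°C, so T = 26.31°C.

26.31°C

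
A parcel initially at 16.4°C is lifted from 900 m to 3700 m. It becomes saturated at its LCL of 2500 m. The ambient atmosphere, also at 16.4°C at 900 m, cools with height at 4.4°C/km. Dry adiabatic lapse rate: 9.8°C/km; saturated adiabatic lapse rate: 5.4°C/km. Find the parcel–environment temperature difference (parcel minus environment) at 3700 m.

Parcel:
  Dry to 2500 m: -9.8 × 1.6 km = -15.68°C, so T = 0.72°C.
  Saturated to 3700 m: -5.4 × 1.2 km = -6.48°C, so T = -5.76°C.
Environment:
  Environment to 3700 m: -4.4 × 2.8 km = -12.32°C, so T = 4.08°C.
T_parcel − T_env = -5.76 − 4.08 = -9.84°C

-9.84°C (parcel cooler than environment)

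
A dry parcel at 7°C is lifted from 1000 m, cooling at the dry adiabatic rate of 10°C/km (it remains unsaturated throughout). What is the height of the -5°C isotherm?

Height above start = (7 − (-5)) / 10 = 1.2 km
Altitude = 1000 m + 1200 m = 2200 m

2200 m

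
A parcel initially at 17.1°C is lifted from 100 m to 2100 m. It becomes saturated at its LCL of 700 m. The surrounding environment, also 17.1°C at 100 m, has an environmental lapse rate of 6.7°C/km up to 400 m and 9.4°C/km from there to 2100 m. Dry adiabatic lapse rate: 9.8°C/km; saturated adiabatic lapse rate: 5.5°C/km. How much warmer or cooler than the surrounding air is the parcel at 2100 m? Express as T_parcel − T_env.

+4.41°C (parcel warmer than environment)

Parcel:
  100 → 700 m (dry, 9.8°C/km): ΔT = -9.8 × 0.6 = -5.88°C → T = 11.22°C
  700 → 2100 m (saturated, 5.5°C/km): ΔT = -5.5 × 1.4 = -7.7°C → T = 3.52°C
Environment:
  100 → 400 m (environment, lower layer, 6.7°C/km): ΔT = -6.7 × 0.3 = -2.01°C → T = 15.09°C
  400 → 2100 m (environment, upper layer, 9.4°C/km): ΔT = -9.4 × 1.7 = -15.98°C → T = -0.89°C
T_parcel − T_env = 3.52 − (-0.89) = +4.41°C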